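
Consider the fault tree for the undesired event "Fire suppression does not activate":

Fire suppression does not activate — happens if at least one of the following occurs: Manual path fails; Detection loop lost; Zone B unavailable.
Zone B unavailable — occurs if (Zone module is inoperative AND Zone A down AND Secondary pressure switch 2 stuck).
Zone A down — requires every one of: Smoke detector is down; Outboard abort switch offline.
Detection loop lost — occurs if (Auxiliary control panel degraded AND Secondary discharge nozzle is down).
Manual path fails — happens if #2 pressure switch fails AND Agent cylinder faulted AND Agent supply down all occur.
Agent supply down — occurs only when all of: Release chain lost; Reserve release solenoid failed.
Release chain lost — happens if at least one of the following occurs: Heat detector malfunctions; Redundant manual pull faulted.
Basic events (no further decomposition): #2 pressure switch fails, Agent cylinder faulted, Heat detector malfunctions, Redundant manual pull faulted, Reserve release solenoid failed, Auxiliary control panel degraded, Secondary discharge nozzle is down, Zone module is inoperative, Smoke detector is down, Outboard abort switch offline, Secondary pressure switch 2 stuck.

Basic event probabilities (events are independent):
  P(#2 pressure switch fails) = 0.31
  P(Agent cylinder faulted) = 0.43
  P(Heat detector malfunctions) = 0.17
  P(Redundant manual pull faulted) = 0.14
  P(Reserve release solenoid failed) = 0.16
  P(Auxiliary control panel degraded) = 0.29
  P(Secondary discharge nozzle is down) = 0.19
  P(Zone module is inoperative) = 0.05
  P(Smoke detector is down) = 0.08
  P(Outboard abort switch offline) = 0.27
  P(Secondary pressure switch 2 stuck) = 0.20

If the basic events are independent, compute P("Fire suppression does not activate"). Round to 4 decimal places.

0.0611

P(Release chain lost) [OR] = 1 − (1−0.17) × (1−0.14) = 0.286200
P(Agent supply down) [AND] = 0.286200 × 0.16 = 0.045792
P(Manual path fails) [AND] = 0.31 × 0.43 × 0.045792 = 0.006104
P(Detection loop lost) [AND] = 0.29 × 0.19 = 0.055100
P(Zone A down) [AND] = 0.08 × 0.27 = 0.021600
P(Zone B unavailable) [AND] = 0.05 × 0.021600 × 0.20 = 0.000216
P(Fire suppression does not activate) [OR] = 1 − (1−0.006104) × (1−0.055100) × (1−0.000216) = 0.061071
Rounded to 4 decimal places: P(Fire suppression does not activate) ≈ 0.0611.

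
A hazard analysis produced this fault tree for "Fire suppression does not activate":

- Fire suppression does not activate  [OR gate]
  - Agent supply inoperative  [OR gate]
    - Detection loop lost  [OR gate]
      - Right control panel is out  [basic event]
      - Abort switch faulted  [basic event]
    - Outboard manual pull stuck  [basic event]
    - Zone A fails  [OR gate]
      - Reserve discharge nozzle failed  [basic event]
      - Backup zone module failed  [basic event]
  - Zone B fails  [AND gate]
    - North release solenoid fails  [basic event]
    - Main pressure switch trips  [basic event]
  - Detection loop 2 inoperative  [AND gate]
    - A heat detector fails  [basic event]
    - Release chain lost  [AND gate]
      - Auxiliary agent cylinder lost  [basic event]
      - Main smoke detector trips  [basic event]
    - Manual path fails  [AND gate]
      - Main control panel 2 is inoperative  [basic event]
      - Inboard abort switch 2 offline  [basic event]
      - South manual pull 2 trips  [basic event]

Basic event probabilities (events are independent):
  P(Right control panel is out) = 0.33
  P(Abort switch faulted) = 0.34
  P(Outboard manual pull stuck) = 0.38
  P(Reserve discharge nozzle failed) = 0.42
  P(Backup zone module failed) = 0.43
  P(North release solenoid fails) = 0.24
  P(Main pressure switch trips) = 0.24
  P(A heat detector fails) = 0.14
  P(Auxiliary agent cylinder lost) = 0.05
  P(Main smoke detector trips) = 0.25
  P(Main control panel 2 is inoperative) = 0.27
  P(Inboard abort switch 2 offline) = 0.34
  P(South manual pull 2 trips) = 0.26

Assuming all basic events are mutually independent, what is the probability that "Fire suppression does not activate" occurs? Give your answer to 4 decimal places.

P(Detection loop lost) [OR] = 1 − (1−0.33) × (1−0.34) = 0.557800
P(Zone A fails) [OR] = 1 − (1−0.42) × (1−0.43) = 0.669400
P(Agent supply inoperative) [OR] = 1 − (1−0.557800) × (1−0.38) × (1−0.669400) = 0.909361
P(Zone B fails) [AND] = 0.24 × 0.24 = 0.057600
P(Release chain lost) [AND] = 0.05 × 0.25 = 0.012500
P(Manual path fails) [AND] = 0.27 × 0.34 × 0.26 = 0.023868
P(Detection loop 2 inoperative) [AND] = 0.14 × 0.012500 × 0.023868 = 0.000042
P(Fire suppression does not activate) [OR] = 1 − (1−0.909361) × (1−0.057600) × (1−0.000042) = 0.914585
Rounded to 4 decimal places: P(Fire suppression does not activate) ≈ 0.9146.

0.9146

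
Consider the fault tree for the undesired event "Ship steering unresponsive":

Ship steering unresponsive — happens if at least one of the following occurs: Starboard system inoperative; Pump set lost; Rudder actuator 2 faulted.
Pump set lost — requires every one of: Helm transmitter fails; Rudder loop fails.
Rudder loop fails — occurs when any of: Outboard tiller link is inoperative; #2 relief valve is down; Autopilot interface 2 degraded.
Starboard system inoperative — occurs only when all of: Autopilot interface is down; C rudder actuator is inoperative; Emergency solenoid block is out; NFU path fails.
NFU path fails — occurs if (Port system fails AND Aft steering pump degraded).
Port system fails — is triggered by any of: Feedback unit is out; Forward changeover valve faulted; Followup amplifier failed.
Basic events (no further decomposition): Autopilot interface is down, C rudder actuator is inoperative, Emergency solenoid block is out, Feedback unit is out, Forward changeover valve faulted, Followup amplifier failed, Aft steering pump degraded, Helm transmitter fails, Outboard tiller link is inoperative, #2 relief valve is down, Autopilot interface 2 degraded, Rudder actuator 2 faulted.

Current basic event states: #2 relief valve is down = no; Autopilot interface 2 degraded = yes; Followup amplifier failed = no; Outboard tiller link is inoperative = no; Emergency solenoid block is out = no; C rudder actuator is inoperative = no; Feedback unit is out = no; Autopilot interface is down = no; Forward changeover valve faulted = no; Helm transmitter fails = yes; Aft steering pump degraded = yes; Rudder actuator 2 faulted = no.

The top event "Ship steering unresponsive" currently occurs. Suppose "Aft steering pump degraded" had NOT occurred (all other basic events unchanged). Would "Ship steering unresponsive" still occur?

Yes

Counterfactual: set "Aft steering pump degraded" to not occurred.
Port system fails [OR]: Feedback unit is out=not, Forward changeover valve faulted=not, Followup amplifier failed=not → no input occurs → does not occur.
NFU path fails [AND]: Port system fails=not, Aft steering pump degraded=not → not all inputs occur → does not occur.
Starboard system inoperative [AND]: Autopilot interface is down=not, C rudder actuator is inoperative=not, Emergency solenoid block is out=not, NFU path fails=not → not all inputs occur → does not occur.
Rudder loop fails [OR]: Outboard tiller link is inoperative=not, #2 relief valve is down=not, Autopilot interface 2 degraded=occurs → at least one input occurs → occurs.
Pump set lost [AND]: Helm transmitter fails=occurs, Rudder loop fails=occurs → all inputs occur → occurs.
Ship steering unresponsive [OR]: Starboard system inoperative=not, Pump set lost=occurs, Rudder actuator 2 faulted=not → at least one input occurs → occurs.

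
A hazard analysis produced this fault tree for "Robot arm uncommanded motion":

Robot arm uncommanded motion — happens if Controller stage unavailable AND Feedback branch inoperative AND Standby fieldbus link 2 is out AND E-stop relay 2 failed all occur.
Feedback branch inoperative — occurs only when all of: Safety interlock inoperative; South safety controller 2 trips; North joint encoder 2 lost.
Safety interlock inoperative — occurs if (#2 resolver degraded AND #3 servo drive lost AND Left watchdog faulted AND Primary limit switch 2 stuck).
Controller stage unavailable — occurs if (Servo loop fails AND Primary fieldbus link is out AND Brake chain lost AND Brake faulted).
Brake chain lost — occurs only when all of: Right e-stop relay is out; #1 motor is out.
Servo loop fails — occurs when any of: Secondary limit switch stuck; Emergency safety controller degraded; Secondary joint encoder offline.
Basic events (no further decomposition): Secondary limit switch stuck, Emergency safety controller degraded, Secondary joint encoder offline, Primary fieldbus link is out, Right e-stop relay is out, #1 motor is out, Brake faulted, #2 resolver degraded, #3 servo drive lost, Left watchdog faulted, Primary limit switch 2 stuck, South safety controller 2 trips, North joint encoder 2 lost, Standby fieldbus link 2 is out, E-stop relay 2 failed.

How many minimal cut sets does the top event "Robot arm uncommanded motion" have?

3

Servo loop fails [OR]: union of children's cut sets → 3 cut set(s).
Brake chain lost [AND]: one cut set from each child combined → 1 × 1 = 1 cut set(s).
Controller stage unavailable [AND]: one cut set from each child combined → 3 × 1 × 1 × 1 = 3 cut set(s).
Safety interlock inoperative [AND]: one cut set from each child combined → 1 × 1 × 1 × 1 = 1 cut set(s).
Feedback branch inoperative [AND]: one cut set from each child combined → 1 × 1 × 1 = 1 cut set(s).
Robot arm uncommanded motion [AND]: one cut set from each child combined → 3 × 1 × 1 × 1 = 3 cut set(s).
Minimal cut sets: {#1 motor is out, #2 resolver degraded, #3 servo drive lost, Brake faulted, E-stop relay 2 failed, Left watchdog faulted, North joint encoder 2 lost, Primary fieldbus link is out, Primary limit switch 2 stuck, Right e-stop relay is out, Secondary limit switch stuck, South safety controller 2 trips, Standby fieldbus link 2 is out}; {#1 motor is out, #2 resolver degraded, #3 servo drive lost, Brake faulted, E-stop relay 2 failed, Emergency safety controller degraded, Left watchdog faulted, North joint encoder 2 lost, Primary fieldbus link is out, Primary limit switch 2 stuck, Right e-stop relay is out, South safety controller 2 trips, Standby fieldbus link 2 is out}; {#1 motor is out, #2 resolver degraded, #3 servo drive lost, Brake faulted, E-stop relay 2 failed, Left watchdog faulted, North joint encoder 2 lost, Primary fieldbus link is out, Primary limit switch 2 stuck, Right e-stop relay is out, Secondary joint encoder offline, South safety controller 2 trips, Standby fieldbus link 2 is out}.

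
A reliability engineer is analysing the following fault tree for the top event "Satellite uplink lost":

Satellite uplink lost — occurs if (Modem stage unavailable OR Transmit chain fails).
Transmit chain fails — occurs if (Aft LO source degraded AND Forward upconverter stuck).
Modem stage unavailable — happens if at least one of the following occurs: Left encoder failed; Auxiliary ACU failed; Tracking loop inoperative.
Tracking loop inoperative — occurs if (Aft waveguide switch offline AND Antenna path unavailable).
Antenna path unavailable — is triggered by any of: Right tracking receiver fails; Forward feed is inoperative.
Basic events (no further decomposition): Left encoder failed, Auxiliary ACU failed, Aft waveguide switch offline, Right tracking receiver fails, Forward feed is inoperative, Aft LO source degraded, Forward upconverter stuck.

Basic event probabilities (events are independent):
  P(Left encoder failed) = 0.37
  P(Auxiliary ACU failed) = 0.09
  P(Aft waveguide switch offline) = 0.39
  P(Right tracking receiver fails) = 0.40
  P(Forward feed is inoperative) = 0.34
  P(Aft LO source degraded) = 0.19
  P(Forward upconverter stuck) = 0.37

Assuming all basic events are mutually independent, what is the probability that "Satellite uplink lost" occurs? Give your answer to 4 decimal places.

0.5926

P(Antenna path unavailable) [OR] = 1 − (1−0.40) × (1−0.34) = 0.604000
P(Tracking loop inoperative) [AND] = 0.39 × 0.604000 = 0.235560
P(Modem stage unavailable) [OR] = 1 − (1−0.37) × (1−0.09) × (1−0.235560) = 0.561747
P(Transmit chain fails) [AND] = 0.19 × 0.37 = 0.070300
P(Satellite uplink lost) [OR] = 1 − (1−0.561747) × (1−0.070300) = 0.592556
Rounded to 4 decimal places: P(Satellite uplink lost) ≈ 0.5926.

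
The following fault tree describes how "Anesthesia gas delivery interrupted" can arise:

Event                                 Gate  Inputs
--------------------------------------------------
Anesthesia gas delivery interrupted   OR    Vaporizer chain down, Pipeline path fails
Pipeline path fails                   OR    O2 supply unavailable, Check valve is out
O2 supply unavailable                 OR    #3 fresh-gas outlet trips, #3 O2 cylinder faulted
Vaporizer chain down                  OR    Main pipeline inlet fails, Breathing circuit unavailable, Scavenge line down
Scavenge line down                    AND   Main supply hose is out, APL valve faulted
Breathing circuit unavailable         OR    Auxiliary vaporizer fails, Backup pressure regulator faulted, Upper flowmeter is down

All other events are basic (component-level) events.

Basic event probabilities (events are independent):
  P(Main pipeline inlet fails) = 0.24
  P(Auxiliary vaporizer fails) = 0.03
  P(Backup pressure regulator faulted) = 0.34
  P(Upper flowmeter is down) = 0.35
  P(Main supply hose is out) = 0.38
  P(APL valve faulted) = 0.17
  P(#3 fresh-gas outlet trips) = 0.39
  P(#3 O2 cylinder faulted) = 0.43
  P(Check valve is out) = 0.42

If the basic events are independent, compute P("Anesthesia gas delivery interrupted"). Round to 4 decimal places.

P(Breathing circuit unavailable) [OR] = 1 − (1−0.03) × (1−0.34) × (1−0.35) = 0.583870
P(Scavenge line down) [AND] = 0.38 × 0.17 = 0.064600
P(Vaporizer chain down) [OR] = 1 − (1−0.24) × (1−0.583870) × (1−0.064600) = 0.704172
P(O2 supply unavailable) [OR] = 1 − (1−0.39) × (1−0.43) = 0.652300
P(Pipeline path fails) [OR] = 1 − (1−0.652300) × (1−0.42) = 0.798334
P(Anesthesia gas delivery interrupted) [OR] = 1 − (1−0.704172) × (1−0.798334) = 0.940342
Rounded to 4 decimal places: P(Anesthesia gas delivery interrupted) ≈ 0.9403.

0.9403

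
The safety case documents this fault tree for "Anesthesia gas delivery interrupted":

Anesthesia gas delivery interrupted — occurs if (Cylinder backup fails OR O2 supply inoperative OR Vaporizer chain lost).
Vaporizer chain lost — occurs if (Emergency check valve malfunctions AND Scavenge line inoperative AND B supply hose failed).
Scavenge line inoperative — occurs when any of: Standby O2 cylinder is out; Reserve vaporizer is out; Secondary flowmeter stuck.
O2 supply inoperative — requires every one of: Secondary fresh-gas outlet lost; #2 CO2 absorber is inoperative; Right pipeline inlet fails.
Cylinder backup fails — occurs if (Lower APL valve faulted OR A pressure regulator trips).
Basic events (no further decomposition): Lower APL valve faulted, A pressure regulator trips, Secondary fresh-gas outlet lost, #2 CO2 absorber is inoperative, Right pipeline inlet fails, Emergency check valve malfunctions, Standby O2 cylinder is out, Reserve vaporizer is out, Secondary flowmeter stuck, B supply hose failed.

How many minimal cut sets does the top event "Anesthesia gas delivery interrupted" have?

6

Cylinder backup fails [OR]: union of children's cut sets → 2 cut set(s).
O2 supply inoperative [AND]: one cut set from each child combined → 1 × 1 × 1 = 1 cut set(s).
Scavenge line inoperative [OR]: union of children's cut sets → 3 cut set(s).
Vaporizer chain lost [AND]: one cut set from each child combined → 1 × 3 × 1 = 3 cut set(s).
Anesthesia gas delivery interrupted [OR]: union of children's cut sets → 6 cut set(s).
Minimal cut sets: {Lower APL valve faulted}; {A pressure regulator trips}; {#2 CO2 absorber is inoperative, Right pipeline inlet fails, Secondary fresh-gas outlet lost}; {B supply hose failed, Emergency check valve malfunctions, Standby O2 cylinder is out}; {B supply hose failed, Emergency check valve malfunctions, Reserve vaporizer is out}; {B supply hose failed, Emergency check valve malfunctions, Secondary flowmeter stuck}.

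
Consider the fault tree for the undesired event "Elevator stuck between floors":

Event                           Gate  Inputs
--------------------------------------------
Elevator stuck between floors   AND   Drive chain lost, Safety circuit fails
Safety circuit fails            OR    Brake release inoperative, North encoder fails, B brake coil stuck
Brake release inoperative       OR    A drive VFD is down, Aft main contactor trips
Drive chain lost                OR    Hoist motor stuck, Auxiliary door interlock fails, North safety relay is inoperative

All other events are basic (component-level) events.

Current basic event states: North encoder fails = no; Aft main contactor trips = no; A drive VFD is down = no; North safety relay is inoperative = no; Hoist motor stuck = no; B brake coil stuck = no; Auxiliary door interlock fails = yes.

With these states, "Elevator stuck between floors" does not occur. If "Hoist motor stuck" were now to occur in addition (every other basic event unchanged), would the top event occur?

Counterfactual: set "Hoist motor stuck" to occurred.
Drive chain lost [OR]: Hoist motor stuck=occurs, Auxiliary door interlock fails=occurs, North safety relay is inoperative=not → at least one input occurs → occurs.
Brake release inoperative [OR]: A drive VFD is down=not, Aft main contactor trips=not → no input occurs → does not occur.
Safety circuit fails [OR]: Brake release inoperative=not, North encoder fails=not, B brake coil stuck=not → no input occurs → does not occur.
Elevator stuck between floors [AND]: Drive chain lost=occurs, Safety circuit fails=not → not all inputs occur → does not occur.

No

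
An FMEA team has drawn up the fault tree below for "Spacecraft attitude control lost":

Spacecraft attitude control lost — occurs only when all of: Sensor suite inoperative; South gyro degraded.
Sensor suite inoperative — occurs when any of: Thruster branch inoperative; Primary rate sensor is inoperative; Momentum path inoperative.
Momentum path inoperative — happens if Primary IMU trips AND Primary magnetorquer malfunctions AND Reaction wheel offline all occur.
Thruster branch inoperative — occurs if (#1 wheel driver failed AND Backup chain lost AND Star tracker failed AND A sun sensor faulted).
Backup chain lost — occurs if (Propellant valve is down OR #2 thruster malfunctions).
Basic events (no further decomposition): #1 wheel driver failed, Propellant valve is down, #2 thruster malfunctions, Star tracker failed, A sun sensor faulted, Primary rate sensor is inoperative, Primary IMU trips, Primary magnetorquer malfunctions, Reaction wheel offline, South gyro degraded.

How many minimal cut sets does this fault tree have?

4

Backup chain lost [OR]: union of children's cut sets → 2 cut set(s).
Thruster branch inoperative [AND]: one cut set from each child combined → 1 × 2 × 1 × 1 = 2 cut set(s).
Momentum path inoperative [AND]: one cut set from each child combined → 1 × 1 × 1 = 1 cut set(s).
Sensor suite inoperative [OR]: union of children's cut sets → 4 cut set(s).
Spacecraft attitude control lost [AND]: one cut set from each child combined → 4 × 1 = 4 cut set(s).
Minimal cut sets: {#1 wheel driver failed, A sun sensor faulted, Propellant valve is down, South gyro degraded, Star tracker failed}; {#1 wheel driver failed, #2 thruster malfunctions, A sun sensor faulted, South gyro degraded, Star tracker failed}; {Primary rate sensor is inoperative, South gyro degraded}; {Primary IMU trips, Primary magnetorquer malfunctions, Reaction wheel offline, South gyro degraded}.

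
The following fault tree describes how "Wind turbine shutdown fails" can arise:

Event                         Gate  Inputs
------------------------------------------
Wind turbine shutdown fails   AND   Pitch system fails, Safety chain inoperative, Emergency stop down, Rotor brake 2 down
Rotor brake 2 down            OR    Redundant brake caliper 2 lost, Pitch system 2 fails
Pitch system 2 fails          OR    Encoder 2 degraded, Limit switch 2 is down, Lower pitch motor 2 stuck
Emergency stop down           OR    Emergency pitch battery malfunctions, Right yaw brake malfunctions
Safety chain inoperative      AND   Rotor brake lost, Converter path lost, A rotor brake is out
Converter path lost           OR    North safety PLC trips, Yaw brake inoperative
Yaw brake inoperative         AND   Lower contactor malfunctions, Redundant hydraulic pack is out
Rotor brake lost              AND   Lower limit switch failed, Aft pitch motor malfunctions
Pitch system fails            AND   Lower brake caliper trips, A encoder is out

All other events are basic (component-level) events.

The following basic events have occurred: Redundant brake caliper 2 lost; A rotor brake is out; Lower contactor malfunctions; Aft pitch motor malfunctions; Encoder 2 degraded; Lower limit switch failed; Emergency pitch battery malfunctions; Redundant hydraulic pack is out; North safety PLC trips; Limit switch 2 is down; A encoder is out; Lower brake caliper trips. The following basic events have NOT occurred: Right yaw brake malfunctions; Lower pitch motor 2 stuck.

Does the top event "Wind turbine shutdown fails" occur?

Pitch system fails [AND]: Lower brake caliper trips=occurs, A encoder is out=occurs → all inputs occur → occurs.
Rotor brake lost [AND]: Lower limit switch failed=occurs, Aft pitch motor malfunctions=occurs → all inputs occur → occurs.
Yaw brake inoperative [AND]: Lower contactor malfunctions=occurs, Redundant hydraulic pack is out=occurs → all inputs occur → occurs.
Converter path lost [OR]: North safety PLC trips=occurs, Yaw brake inoperative=occurs → at least one input occurs → occurs.
Safety chain inoperative [AND]: Rotor brake lost=occurs, Converter path lost=occurs, A rotor brake is out=occurs → all inputs occur → occurs.
Emergency stop down [OR]: Emergency pitch battery malfunctions=occurs, Right yaw brake malfunctions=not → at least one input occurs → occurs.
Pitch system 2 fails [OR]: Encoder 2 degraded=occurs, Limit switch 2 is down=occurs, Lower pitch motor 2 stuck=not → at least one input occurs → occurs.
Rotor brake 2 down [OR]: Redundant brake caliper 2 lost=occurs, Pitch system 2 fails=occurs → at least one input occurs → occurs.
Wind turbine shutdown fails [AND]: Pitch system fails=occurs, Safety chain inoperative=occurs, Emergency stop down=occurs, Rotor brake 2 down=occurs → all inputs occur → occurs.

Yes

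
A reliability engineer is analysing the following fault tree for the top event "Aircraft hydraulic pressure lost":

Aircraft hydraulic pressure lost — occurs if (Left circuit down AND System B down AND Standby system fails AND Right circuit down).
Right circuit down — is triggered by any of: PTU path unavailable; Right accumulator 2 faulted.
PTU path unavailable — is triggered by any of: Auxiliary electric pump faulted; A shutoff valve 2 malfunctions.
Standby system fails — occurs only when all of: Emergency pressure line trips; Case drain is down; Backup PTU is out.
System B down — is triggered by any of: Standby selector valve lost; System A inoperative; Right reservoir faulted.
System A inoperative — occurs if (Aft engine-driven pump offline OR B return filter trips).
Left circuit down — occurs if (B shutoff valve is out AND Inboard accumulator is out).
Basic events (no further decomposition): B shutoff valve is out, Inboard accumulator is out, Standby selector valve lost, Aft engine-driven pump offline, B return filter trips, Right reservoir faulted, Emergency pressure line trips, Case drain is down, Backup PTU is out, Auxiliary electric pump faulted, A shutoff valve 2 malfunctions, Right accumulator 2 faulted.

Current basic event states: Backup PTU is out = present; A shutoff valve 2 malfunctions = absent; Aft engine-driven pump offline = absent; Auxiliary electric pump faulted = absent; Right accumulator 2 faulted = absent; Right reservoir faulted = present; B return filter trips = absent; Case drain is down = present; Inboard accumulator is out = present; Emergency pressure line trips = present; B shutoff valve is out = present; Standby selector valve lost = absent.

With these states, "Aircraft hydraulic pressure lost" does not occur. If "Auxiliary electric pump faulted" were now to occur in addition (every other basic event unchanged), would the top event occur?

Yes

Counterfactual: set "Auxiliary electric pump faulted" to occurred.
Left circuit down [AND]: B shutoff valve is out=occurs, Inboard accumulator is out=occurs → all inputs occur → occurs.
System A inoperative [OR]: Aft engine-driven pump offline=not, B return filter trips=not → no input occurs → does not occur.
System B down [OR]: Standby selector valve lost=not, System A inoperative=not, Right reservoir faulted=occurs → at least one input occurs → occurs.
Standby system fails [AND]: Emergency pressure line trips=occurs, Case drain is down=occurs, Backup PTU is out=occurs → all inputs occur → occurs.
PTU path unavailable [OR]: Auxiliary electric pump faulted=occurs, A shutoff valve 2 malfunctions=not → at least one input occurs → occurs.
Right circuit down [OR]: PTU path unavailable=occurs, Right accumulator 2 faulted=not → at least one input occurs → occurs.
Aircraft hydraulic pressure lost [AND]: Left circuit down=occurs, System B down=occurs, Standby system fails=occurs, Right circuit down=occurs → all inputs occur → occurs.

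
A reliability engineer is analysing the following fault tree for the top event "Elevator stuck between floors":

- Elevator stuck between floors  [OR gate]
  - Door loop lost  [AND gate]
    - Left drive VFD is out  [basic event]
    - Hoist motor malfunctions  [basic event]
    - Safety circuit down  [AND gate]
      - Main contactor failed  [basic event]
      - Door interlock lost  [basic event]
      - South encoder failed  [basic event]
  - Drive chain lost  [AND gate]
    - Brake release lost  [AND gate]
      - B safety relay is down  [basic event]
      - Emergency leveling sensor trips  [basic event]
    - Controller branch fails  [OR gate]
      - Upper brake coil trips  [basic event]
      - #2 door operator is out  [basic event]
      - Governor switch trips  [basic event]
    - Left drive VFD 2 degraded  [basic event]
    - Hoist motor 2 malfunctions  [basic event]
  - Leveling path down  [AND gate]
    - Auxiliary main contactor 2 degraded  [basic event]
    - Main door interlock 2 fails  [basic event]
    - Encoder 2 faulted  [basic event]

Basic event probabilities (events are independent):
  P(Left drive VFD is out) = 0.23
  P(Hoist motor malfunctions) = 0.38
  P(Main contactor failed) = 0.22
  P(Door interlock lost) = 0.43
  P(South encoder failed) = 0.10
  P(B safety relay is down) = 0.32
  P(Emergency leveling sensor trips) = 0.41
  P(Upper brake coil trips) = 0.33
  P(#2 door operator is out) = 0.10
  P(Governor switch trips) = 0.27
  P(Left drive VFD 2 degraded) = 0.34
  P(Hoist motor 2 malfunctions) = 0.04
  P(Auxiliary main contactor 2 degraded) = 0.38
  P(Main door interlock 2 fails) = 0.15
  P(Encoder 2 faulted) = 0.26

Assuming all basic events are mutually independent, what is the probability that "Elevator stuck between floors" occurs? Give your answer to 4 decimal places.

0.0166

P(Safety circuit down) [AND] = 0.22 × 0.43 × 0.10 = 0.009460
P(Door loop lost) [AND] = 0.23 × 0.38 × 0.009460 = 0.000827
P(Brake release lost) [AND] = 0.32 × 0.41 = 0.131200
P(Controller branch fails) [OR] = 1 − (1−0.33) × (1−0.10) × (1−0.27) = 0.559810
P(Drive chain lost) [AND] = 0.131200 × 0.559810 × 0.34 × 0.04 = 0.000999
P(Leveling path down) [AND] = 0.38 × 0.15 × 0.26 = 0.014820
P(Elevator stuck between floors) [OR] = 1 − (1−0.000827) × (1−0.000999) × (1−0.014820) = 0.016618
Rounded to 4 decimal places: P(Elevator stuck between floors) ≈ 0.0166.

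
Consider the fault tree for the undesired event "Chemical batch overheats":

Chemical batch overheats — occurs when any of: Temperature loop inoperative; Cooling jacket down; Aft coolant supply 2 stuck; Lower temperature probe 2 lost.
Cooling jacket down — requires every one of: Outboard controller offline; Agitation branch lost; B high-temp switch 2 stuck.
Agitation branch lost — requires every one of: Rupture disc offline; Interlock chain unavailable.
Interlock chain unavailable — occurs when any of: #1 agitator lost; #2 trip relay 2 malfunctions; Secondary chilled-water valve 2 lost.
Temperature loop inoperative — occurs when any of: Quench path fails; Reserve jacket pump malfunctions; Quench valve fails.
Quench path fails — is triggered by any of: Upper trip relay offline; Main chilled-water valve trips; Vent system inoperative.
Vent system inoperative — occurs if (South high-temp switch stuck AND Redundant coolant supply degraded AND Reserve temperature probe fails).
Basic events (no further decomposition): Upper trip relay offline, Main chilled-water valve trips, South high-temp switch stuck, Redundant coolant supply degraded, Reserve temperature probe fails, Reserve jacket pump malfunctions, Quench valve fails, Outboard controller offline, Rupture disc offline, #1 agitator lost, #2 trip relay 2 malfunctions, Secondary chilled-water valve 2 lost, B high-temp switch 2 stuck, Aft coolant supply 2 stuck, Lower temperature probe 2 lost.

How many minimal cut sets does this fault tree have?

Vent system inoperative [AND]: one cut set from each child combined → 1 × 1 × 1 = 1 cut set(s).
Quench path fails [OR]: union of children's cut sets → 3 cut set(s).
Temperature loop inoperative [OR]: union of children's cut sets → 5 cut set(s).
Interlock chain unavailable [OR]: union of children's cut sets → 3 cut set(s).
Agitation branch lost [AND]: one cut set from each child combined → 1 × 3 = 3 cut set(s).
Cooling jacket down [AND]: one cut set from each child combined → 1 × 3 × 1 = 3 cut set(s).
Chemical batch overheats [OR]: union of children's cut sets → 10 cut set(s).
Minimal cut sets: {Upper trip relay offline}; {Main chilled-water valve trips}; {Redundant coolant supply degraded, Reserve temperature probe fails, South high-temp switch stuck}; {Reserve jacket pump malfunctions}; {Quench valve fails}; {#1 agitator lost, B high-temp switch 2 stuck, Outboard controller offline, Rupture disc offline}; {#2 trip relay 2 malfunctions, B high-temp switch 2 stuck, Outboard controller offline, Rupture disc offline}; {B high-temp switch 2 stuck, Outboard controller offline, Rupture disc offline, Secondary chilled-water valve 2 lost}; {Aft coolant supply 2 stuck}; {Lower temperature probe 2 lost}.

10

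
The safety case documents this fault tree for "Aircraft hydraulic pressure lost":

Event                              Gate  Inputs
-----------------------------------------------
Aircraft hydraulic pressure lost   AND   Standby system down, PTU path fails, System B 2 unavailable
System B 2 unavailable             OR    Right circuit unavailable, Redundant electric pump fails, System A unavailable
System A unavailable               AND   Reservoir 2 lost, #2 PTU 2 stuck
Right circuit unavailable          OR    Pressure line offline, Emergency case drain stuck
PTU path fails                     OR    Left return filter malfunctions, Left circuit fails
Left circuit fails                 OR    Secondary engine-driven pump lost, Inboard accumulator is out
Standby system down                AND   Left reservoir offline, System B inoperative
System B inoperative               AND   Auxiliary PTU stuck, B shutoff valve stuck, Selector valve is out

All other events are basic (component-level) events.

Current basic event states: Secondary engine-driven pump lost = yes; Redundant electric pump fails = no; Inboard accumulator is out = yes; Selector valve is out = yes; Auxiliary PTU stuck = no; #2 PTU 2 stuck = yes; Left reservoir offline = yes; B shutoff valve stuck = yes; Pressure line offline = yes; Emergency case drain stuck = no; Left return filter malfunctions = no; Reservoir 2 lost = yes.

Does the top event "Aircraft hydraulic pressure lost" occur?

No

System B inoperative [AND]: Auxiliary PTU stuck=not, B shutoff valve stuck=occurs, Selector valve is out=occurs → not all inputs occur → does not occur.
Standby system down [AND]: Left reservoir offline=occurs, System B inoperative=not → not all inputs occur → does not occur.
Left circuit fails [OR]: Secondary engine-driven pump lost=occurs, Inboard accumulator is out=occurs → at least one input occurs → occurs.
PTU path fails [OR]: Left return filter malfunctions=not, Left circuit fails=occurs → at least one input occurs → occurs.
Right circuit unavailable [OR]: Pressure line offline=occurs, Emergency case drain stuck=not → at least one input occurs → occurs.
System A unavailable [AND]: Reservoir 2 lost=occurs, #2 PTU 2 stuck=occurs → all inputs occur → occurs.
System B 2 unavailable [OR]: Right circuit unavailable=occurs, Redundant electric pump fails=not, System A unavailable=occurs → at least one input occurs → occurs.
Aircraft hydraulic pressure lost [AND]: Standby system down=not, PTU path fails=occurs, System B 2 unavailable=occurs → not all inputs occur → does not occur.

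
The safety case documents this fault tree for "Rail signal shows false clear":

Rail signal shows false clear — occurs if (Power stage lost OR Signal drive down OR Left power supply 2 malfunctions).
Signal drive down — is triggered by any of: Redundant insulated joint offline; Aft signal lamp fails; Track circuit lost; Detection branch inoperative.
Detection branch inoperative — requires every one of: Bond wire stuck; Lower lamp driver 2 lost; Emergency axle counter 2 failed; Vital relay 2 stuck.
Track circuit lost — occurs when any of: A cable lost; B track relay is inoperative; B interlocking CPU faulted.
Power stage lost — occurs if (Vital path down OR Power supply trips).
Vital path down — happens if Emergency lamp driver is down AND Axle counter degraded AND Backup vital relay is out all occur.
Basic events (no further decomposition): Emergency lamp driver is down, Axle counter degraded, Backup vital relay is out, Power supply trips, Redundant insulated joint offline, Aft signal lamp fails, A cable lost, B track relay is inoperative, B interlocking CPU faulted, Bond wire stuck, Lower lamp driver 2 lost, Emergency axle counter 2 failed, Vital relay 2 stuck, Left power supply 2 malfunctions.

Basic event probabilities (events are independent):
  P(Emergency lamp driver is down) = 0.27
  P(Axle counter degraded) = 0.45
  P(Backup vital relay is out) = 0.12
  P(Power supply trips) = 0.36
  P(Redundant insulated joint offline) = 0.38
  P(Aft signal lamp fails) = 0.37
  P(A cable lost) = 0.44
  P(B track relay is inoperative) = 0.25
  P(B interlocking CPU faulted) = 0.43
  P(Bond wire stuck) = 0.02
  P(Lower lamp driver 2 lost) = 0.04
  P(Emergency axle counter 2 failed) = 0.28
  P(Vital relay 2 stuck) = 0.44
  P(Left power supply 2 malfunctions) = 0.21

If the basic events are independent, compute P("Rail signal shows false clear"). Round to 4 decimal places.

0.9534

P(Vital path down) [AND] = 0.27 × 0.45 × 0.12 = 0.014580
P(Power stage lost) [OR] = 1 − (1−0.014580) × (1−0.36) = 0.369331
P(Track circuit lost) [OR] = 1 − (1−0.44) × (1−0.25) × (1−0.43) = 0.760600
P(Detection branch inoperative) [AND] = 0.02 × 0.04 × 0.28 × 0.44 = 0.000099
P(Signal drive down) [OR] = 1 − (1−0.38) × (1−0.37) × (1−0.760600) × (1−0.000099) = 0.906500
P(Rail signal shows false clear) [OR] = 1 − (1−0.369331) × (1−0.906500) × (1−0.21) = 0.953416
Rounded to 4 decimal places: P(Rail signal shows false clear) ≈ 0.9534.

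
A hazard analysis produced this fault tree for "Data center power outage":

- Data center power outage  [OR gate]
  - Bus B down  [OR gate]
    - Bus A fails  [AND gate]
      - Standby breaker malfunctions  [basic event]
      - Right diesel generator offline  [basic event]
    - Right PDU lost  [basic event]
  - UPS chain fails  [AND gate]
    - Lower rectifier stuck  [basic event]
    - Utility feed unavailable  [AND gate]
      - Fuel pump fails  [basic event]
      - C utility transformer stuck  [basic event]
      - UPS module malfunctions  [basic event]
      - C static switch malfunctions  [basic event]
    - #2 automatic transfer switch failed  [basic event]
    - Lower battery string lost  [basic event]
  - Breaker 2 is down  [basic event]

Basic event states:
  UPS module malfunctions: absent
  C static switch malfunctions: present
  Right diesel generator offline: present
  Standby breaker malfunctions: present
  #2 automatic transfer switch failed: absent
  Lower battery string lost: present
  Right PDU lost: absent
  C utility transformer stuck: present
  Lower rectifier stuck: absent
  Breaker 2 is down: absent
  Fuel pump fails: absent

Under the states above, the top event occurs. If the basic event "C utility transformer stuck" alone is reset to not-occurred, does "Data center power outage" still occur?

Yes

Counterfactual: set "C utility transformer stuck" to not occurred.
Bus A fails [AND]: Standby breaker malfunctions=occurs, Right diesel generator offline=occurs → all inputs occur → occurs.
Bus B down [OR]: Bus A fails=occurs, Right PDU lost=not → at least one input occurs → occurs.
Utility feed unavailable [AND]: Fuel pump fails=not, C utility transformer stuck=not, UPS module malfunctions=not, C static switch malfunctions=occurs → not all inputs occur → does not occur.
UPS chain fails [AND]: Lower rectifier stuck=not, Utility feed unavailable=not, #2 automatic transfer switch failed=not, Lower battery string lost=occurs → not all inputs occur → does not occur.
Data center power outage [OR]: Bus B down=occurs, UPS chain fails=not, Breaker 2 is down=not → at least one input occurs → occurs.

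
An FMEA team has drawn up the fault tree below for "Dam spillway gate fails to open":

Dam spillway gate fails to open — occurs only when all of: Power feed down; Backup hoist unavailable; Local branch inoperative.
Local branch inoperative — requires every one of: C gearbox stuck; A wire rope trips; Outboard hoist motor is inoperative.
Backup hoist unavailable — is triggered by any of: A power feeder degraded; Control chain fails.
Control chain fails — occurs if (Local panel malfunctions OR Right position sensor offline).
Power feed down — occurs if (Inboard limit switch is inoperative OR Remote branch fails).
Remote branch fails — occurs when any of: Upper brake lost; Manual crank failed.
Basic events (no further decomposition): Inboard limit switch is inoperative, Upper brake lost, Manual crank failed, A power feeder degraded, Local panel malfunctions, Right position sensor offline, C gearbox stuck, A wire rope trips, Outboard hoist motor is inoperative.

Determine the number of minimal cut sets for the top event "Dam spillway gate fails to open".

Remote branch fails [OR]: union of children's cut sets → 2 cut set(s).
Power feed down [OR]: union of children's cut sets → 3 cut set(s).
Control chain fails [OR]: union of children's cut sets → 2 cut set(s).
Backup hoist unavailable [OR]: union of children's cut sets → 3 cut set(s).
Local branch inoperative [AND]: one cut set from each child combined → 1 × 1 × 1 = 1 cut set(s).
Dam spillway gate fails to open [AND]: one cut set from each child combined → 3 × 3 × 1 = 9 cut set(s).
Minimal cut sets: {A power feeder degraded, A wire rope trips, C gearbox stuck, Inboard limit switch is inoperative, Outboard hoist motor is inoperative}; {A wire rope trips, C gearbox stuck, Inboard limit switch is inoperative, Local panel malfunctions, Outboard hoist motor is inoperative}; {A wire rope trips, C gearbox stuck, Inboard limit switch is inoperative, Outboard hoist motor is inoperative, Right position sensor offline}; {A power feeder degraded, A wire rope trips, C gearbox stuck, Outboard hoist motor is inoperative, Upper brake lost}; {A wire rope trips, C gearbox stuck, Local panel malfunctions, Outboard hoist motor is inoperative, Upper brake lost}; {A wire rope trips, C gearbox stuck, Outboard hoist motor is inoperative, Right position sensor offline, Upper brake lost}; {A power feeder degraded, A wire rope trips, C gearbox stuck, Manual crank failed, Outboard hoist motor is inoperative}; {A wire rope trips, C gearbox stuck, Local panel malfunctions, Manual crank failed, Outboard hoist motor is inoperative}; {A wire rope trips, C gearbox stuck, Manual crank failed, Outboard hoist motor is inoperative, Right position sensor offline}.

9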